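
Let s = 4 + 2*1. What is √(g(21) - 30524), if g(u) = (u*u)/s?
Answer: I*√121802/2 ≈ 174.5*I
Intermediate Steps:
s = 6 (s = 4 + 2 = 6)
g(u) = u²/6 (g(u) = (u*u)/6 = u²*(⅙) = u²/6)
√(g(21) - 30524) = √((⅙)*21² - 30524) = √((⅙)*441 - 30524) = √(147/2 - 30524) = √(-60901/2) = I*√121802/2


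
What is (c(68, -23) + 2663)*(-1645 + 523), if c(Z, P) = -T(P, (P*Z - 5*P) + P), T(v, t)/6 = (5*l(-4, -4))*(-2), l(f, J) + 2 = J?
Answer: -2583966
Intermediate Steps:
l(f, J) = -2 + J
T(v, t) = 360 (T(v, t) = 6*((5*(-2 - 4))*(-2)) = 6*((5*(-6))*(-2)) = 6*(-30*(-2)) = 6*60 = 360)
c(Z, P) = -360 (c(Z, P) = -1*360 = -360)
(c(68, -23) + 2663)*(-1645 + 523) = (-360 + 2663)*(-1645 + 523) = 2303*(-1122) = -2583966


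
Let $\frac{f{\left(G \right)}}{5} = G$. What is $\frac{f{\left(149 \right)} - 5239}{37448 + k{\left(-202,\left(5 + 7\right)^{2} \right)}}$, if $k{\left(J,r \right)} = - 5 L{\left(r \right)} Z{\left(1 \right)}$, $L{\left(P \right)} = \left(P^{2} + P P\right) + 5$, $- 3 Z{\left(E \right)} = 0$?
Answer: $- \frac{2247}{18724} \approx -0.12001$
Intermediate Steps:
$f{\left(G \right)} = 5 G$
$Z{\left(E \right)} = 0$ ($Z{\left(E \right)} = \left(- \frac{1}{3}\right) 0 = 0$)
$L{\left(P \right)} = 5 + 2 P^{2}$ ($L{\left(P \right)} = \left(P^{2} + P^{2}\right) + 5 = 2 P^{2} + 5 = 5 + 2 P^{2}$)
$k{\left(J,r \right)} = 0$ ($k{\left(J,r \right)} = - 5 \left(5 + 2 r^{2}\right) 0 = \left(-25 - 10 r^{2}\right) 0 = 0$)
$\frac{f{\left(149 \right)} - 5239}{37448 + k{\left(-202,\left(5 + 7\right)^{2} \right)}} = \frac{5 \cdot 149 - 5239}{37448 + 0} = \frac{745 - 5239}{37448} = \left(-4494\right) \frac{1}{37448} = - \frac{2247}{18724}$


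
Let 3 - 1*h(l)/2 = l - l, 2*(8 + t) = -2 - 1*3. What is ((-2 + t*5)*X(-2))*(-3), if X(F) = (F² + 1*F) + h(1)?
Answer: 1308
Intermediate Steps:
t = -21/2 (t = -8 + (-2 - 1*3)/2 = -8 + (-2 - 3)/2 = -8 + (½)*(-5) = -8 - 5/2 = -21/2 ≈ -10.500)
h(l) = 6 (h(l) = 6 - 2*(l - l) = 6 - 2*0 = 6 + 0 = 6)
X(F) = 6 + F + F² (X(F) = (F² + 1*F) + 6 = (F² + F) + 6 = (F + F²) + 6 = 6 + F + F²)
((-2 + t*5)*X(-2))*(-3) = ((-2 - 21/2*5)*(6 - 2 + (-2)²))*(-3) = ((-2 - 105/2)*(6 - 2 + 4))*(-3) = -109/2*8*(-3) = -436*(-3) = 1308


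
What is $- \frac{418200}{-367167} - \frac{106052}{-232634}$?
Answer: $\frac{22704388914}{14235921313} \approx 1.5949$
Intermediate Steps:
$- \frac{418200}{-367167} - \frac{106052}{-232634} = \left(-418200\right) \left(- \frac{1}{367167}\right) - - \frac{53026}{116317} = \frac{139400}{122389} + \frac{53026}{116317} = \frac{22704388914}{14235921313}$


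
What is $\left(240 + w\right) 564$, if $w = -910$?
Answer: $-377880$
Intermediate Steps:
$\left(240 + w\right) 564 = \left(240 - 910\right) 564 = \left(-670\right) 564 = -377880$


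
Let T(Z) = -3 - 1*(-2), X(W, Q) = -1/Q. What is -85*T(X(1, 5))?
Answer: 85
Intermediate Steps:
T(Z) = -1 (T(Z) = -3 + 2 = -1)
-85*T(X(1, 5)) = -85*(-1) = 85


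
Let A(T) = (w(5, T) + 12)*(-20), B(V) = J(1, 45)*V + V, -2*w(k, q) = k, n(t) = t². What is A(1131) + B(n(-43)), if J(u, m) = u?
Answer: 3508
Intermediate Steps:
w(k, q) = -k/2
B(V) = 2*V (B(V) = 1*V + V = V + V = 2*V)
A(T) = -190 (A(T) = (-½*5 + 12)*(-20) = (-5/2 + 12)*(-20) = (19/2)*(-20) = -190)
A(1131) + B(n(-43)) = -190 + 2*(-43)² = -190 + 2*1849 = -190 + 3698 = 3508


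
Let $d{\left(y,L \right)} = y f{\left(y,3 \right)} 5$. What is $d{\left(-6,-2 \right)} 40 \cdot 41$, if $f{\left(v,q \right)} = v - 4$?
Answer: $492000$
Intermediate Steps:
$f{\left(v,q \right)} = -4 + v$
$d{\left(y,L \right)} = 5 y \left(-4 + y\right)$ ($d{\left(y,L \right)} = y \left(-4 + y\right) 5 = 5 y \left(-4 + y\right)$)
$d{\left(-6,-2 \right)} 40 \cdot 41 = 5 \left(-6\right) \left(-4 - 6\right) 40 \cdot 41 = 5 \left(-6\right) \left(-10\right) 40 \cdot 41 = 300 \cdot 40 \cdot 41 = 12000 \cdot 41 = 492000$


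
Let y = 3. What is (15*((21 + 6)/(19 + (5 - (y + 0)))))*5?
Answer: 675/7 ≈ 96.429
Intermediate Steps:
(15*((21 + 6)/(19 + (5 - (y + 0)))))*5 = (15*((21 + 6)/(19 + (5 - (3 + 0)))))*5 = (15*(27/(19 + (5 - 1*3))))*5 = (15*(27/(19 + (5 - 3))))*5 = (15*(27/(19 + 2)))*5 = (15*(27/21))*5 = (15*(27*(1/21)))*5 = (15*(9/7))*5 = (135/7)*5 = 675/7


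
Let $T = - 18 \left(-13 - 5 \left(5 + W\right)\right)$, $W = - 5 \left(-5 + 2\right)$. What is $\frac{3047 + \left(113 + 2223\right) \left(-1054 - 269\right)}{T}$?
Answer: $- \frac{3087481}{2034} \approx -1517.9$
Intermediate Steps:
$W = 15$ ($W = \left(-5\right) \left(-3\right) = 15$)
$T = 2034$ ($T = - 18 \left(-13 - 5 \left(5 + 15\right)\right) = - 18 \left(-13 - 100\right) = \left(-18\right) \left(-113\right) = 2034$)
$\frac{3047 + \left(113 + 2223\right) \left(-1054 - 269\right)}{T} = \frac{3047 + \left(113 + 2223\right) \left(-1054 - 269\right)}{2034} = \left(3047 + 2336 \left(-1054 + \left(-1017 + 748\right)\right)\right) \frac{1}{2034} = \left(3047 + 2336 \left(-1054 - 269\right)\right) \frac{1}{2034} = \left(3047 + 2336 \left(-1323\right)\right) \frac{1}{2034} = \left(3047 - 3090528\right) \frac{1}{2034} = \left(-3087481\right) \frac{1}{2034} = - \frac{3087481}{2034}$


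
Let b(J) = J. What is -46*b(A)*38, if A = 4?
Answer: -6992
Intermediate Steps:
-46*b(A)*38 = -46*4*38 = -184*38 = -6992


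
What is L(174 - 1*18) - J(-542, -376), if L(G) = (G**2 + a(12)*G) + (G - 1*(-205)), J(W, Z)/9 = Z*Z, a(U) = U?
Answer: -1245815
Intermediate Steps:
J(W, Z) = 9*Z**2 (J(W, Z) = 9*(Z*Z) = 9*Z**2)
L(G) = 205 + G**2 + 13*G (L(G) = (G**2 + 12*G) + (G - 1*(-205)) = (G**2 + 12*G) + (G + 205) = (G**2 + 12*G) + (205 + G) = 205 + G**2 + 13*G)
L(174 - 1*18) - J(-542, -376) = (205 + (174 - 1*18)**2 + 13*(174 - 1*18)) - 9*(-376)**2 = (205 + (174 - 18)**2 + 13*(174 - 18)) - 9*141376 = (205 + 156**2 + 13*156) - 1*1272384 = (205 + 24336 + 2028) - 1272384 = 26569 - 1272384 = -1245815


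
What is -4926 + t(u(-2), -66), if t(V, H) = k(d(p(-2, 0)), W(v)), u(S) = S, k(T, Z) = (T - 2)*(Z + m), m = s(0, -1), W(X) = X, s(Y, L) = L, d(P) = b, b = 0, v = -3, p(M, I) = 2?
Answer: -4918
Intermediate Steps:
d(P) = 0
m = -1
k(T, Z) = (-1 + Z)*(-2 + T) (k(T, Z) = (T - 2)*(Z - 1) = (-2 + T)*(-1 + Z) = (-1 + Z)*(-2 + T))
t(V, H) = 8 (t(V, H) = 2 - 1*0 - 2*(-3) + 0*(-3) = 2 + 0 + 6 + 0 = 8)
-4926 + t(u(-2), -66) = -4926 + 8 = -4918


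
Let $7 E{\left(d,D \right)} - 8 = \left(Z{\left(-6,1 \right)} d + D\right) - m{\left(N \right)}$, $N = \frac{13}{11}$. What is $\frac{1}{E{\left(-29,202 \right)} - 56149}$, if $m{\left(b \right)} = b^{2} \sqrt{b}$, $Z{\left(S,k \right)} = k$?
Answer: $- \frac{442895725734}{24856700085815951} + \frac{143143 \sqrt{143}}{24856700085815951} \approx -1.7818 \cdot 10^{-5}$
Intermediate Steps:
$N = \frac{13}{11}$ ($N = 13 \cdot \frac{1}{11} = \frac{13}{11} \approx 1.1818$)
$m{\left(b \right)} = b^{\frac{5}{2}}$
$E{\left(d,D \right)} = \frac{8}{7} - \frac{169 \sqrt{143}}{9317} + \frac{D}{7} + \frac{d}{7}$ ($E{\left(d,D \right)} = \frac{8}{7} + \frac{\left(1 d + D\right) - \left(\frac{13}{11}\right)^{\frac{5}{2}}}{7} = \frac{8}{7} + \frac{\left(d + D\right) - \frac{169 \sqrt{143}}{1331}}{7} = \frac{8}{7} + \frac{\left(D + d\right) - \frac{169 \sqrt{143}}{1331}}{7} = \frac{8}{7} + \frac{D + d - \frac{169 \sqrt{143}}{1331}}{7} = \frac{8}{7} + \left(- \frac{169 \sqrt{143}}{9317} + \frac{D}{7} + \frac{d}{7}\right) = \frac{8}{7} - \frac{169 \sqrt{143}}{9317} + \frac{D}{7} + \frac{d}{7}$)
$\frac{1}{E{\left(-29,202 \right)} - 56149} = \frac{1}{\left(\frac{8}{7} - \frac{169 \sqrt{143}}{9317} + \frac{1}{7} \cdot 202 + \frac{1}{7} \left(-29\right)\right) - 56149} = \frac{1}{\left(\frac{8}{7} - \frac{169 \sqrt{143}}{9317} + \frac{202}{7} - \frac{29}{7}\right) - 56149} = \frac{1}{\left(\frac{181}{7} - \frac{169 \sqrt{143}}{9317}\right) - 56149} = \frac{1}{- \frac{392862}{7} - \frac{169 \sqrt{143}}{9317}}$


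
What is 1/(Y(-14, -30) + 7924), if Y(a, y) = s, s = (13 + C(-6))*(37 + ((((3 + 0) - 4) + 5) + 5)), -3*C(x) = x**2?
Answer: 1/7970 ≈ 0.00012547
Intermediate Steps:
C(x) = -x**2/3
s = 46 (s = (13 - 1/3*(-6)**2)*(37 + ((((3 + 0) - 4) + 5) + 5)) = (13 - 1/3*36)*(37 + (((3 - 4) + 5) + 5)) = (13 - 12)*(37 + ((-1 + 5) + 5)) = 1*(37 + (4 + 5)) = 1*(37 + 9) = 1*46 = 46)
Y(a, y) = 46
1/(Y(-14, -30) + 7924) = 1/(46 + 7924) = 1/7970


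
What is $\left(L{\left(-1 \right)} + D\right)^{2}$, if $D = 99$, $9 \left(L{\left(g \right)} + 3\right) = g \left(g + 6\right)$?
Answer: $\frac{737881}{81} \approx 9109.6$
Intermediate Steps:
$L{\left(g \right)} = -3 + \frac{g \left(6 + g\right)}{9}$ ($L{\left(g \right)} = -3 + \frac{g \left(g + 6\right)}{9} = -3 + \frac{g \left(6 + g\right)}{9}$)
$\left(L{\left(-1 \right)} + D\right)^{2} = \left(\left(-3 + \frac{\left(-1\right)^{2}}{9} + \frac{2}{3} \left(-1\right)\right) + 99\right)^{2} = \left(\left(-3 + \frac{1}{9} \cdot 1 - \frac{2}{3}\right) + 99\right)^{2} = \left(\left(-3 + \frac{1}{9} - \frac{2}{3}\right) + 99\right)^{2} = \left(- \frac{32}{9} + 99\right)^{2} = \left(\frac{859}{9}\right)^{2} = \frac{737881}{81}$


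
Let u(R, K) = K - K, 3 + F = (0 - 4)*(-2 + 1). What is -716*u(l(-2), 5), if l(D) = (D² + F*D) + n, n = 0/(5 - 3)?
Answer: 0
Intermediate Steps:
n = 0 (n = 0/2 = 0*(½) = 0)
F = 1 (F = -3 + (0 - 4)*(-2 + 1) = -3 - 4*(-1) = -3 + 4 = 1)
l(D) = D + D² (l(D) = (D² + 1*D) + 0 = (D² + D) + 0 = (D + D²) + 0 = D + D²)
u(R, K) = 0
-716*u(l(-2), 5) = -716*0 = 0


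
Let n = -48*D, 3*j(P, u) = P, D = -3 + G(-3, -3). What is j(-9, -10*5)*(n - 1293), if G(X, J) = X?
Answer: 3015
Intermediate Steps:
D = -6 (D = -3 - 3 = -6)
j(P, u) = P/3
n = 288 (n = -48*(-6) = 288)
j(-9, -10*5)*(n - 1293) = ((⅓)*(-9))*(288 - 1293) = -3*(-1005) = 3015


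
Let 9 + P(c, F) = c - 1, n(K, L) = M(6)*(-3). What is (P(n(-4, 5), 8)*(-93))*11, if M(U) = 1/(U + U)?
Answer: 41943/4 ≈ 10486.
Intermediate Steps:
M(U) = 1/(2*U)
n(K, L) = -¼ (n(K, L) = ((½)/6)*(-3) = ((½)*(⅙))*(-3) = (1/12)*(-3) = -¼)
P(c, F) = -10 + c (P(c, F) = -9 + (c - 1) = -9 + (-1 + c) = -10 + c)
(P(n(-4, 5), 8)*(-93))*11 = ((-10 - ¼)*(-93))*11 = -41/4*(-93)*11 = (3813/4)*11 = 41943/4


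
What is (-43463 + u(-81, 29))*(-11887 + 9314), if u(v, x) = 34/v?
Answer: 9058341701/81 ≈ 1.1183e+8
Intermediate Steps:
(-43463 + u(-81, 29))*(-11887 + 9314) = (-43463 + 34/(-81))*(-11887 + 9314) = (-43463 + 34*(-1/81))*(-2573) = (-43463 - 34/81)*(-2573) = -3520537/81*(-2573) = 9058341701/81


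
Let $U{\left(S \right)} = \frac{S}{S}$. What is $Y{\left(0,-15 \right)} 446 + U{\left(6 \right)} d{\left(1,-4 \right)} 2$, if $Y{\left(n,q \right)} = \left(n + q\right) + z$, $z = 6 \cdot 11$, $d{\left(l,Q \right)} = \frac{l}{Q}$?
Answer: $\frac{45491}{2} \approx 22746.0$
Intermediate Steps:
$z = 66$
$Y{\left(n,q \right)} = 66 + n + q$ ($Y{\left(n,q \right)} = \left(n + q\right) + 66 = 66 + n + q$)
$U{\left(S \right)} = 1$
$Y{\left(0,-15 \right)} 446 + U{\left(6 \right)} d{\left(1,-4 \right)} 2 = \left(66 + 0 - 15\right) 446 + 1 \cdot 1 \frac{1}{-4} \cdot 2 = 51 \cdot 446 + 1 \cdot 1 \left(- \frac{1}{4}\right) 2 = 22746 + 1 \left(- \frac{1}{4}\right) 2 = 22746 - \frac{1}{2} = \frac{45491}{2}$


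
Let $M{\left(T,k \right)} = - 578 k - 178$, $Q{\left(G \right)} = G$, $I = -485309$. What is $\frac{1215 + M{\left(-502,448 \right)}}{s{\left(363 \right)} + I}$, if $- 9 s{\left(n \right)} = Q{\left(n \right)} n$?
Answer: $\frac{85969}{166650} \approx 0.51587$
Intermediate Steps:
$s{\left(n \right)} = - \frac{n^{2}}{9}$ ($s{\left(n \right)} = - \frac{n n}{9} = - \frac{n^{2}}{9}$)
$M{\left(T,k \right)} = -178 - 578 k$
$\frac{1215 + M{\left(-502,448 \right)}}{s{\left(363 \right)} + I} = \frac{1215 - 259122}{- \frac{363^{2}}{9} - 485309} = \frac{1215 - 259122}{\left(- \frac{1}{9}\right) 131769 - 485309} = \frac{1215 - 259122}{-14641 - 485309} = - \frac{257907}{-499950} = \left(-257907\right) \left(- \frac{1}{499950}\right) = \frac{85969}{166650}$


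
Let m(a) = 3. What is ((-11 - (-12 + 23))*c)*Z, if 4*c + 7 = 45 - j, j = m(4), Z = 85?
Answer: -32725/2 ≈ -16363.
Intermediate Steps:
j = 3
c = 35/4 (c = -7/4 + (45 - 1*3)/4 = -7/4 + (45 - 3)/4 = -7/4 + (¼)*42 = -7/4 + 21/2 = 35/4 ≈ 8.7500)
((-11 - (-12 + 23))*c)*Z = ((-11 - (-12 + 23))*(35/4))*85 = ((-11 - 1*11)*(35/4))*85 = ((-11 - 11)*(35/4))*85 = -22*35/4*85 = -385/2*85 = -32725/2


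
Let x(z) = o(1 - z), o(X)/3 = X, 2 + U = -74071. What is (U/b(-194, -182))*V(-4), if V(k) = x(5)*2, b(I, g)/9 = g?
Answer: -98764/91 ≈ -1085.3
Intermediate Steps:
b(I, g) = 9*g
U = -74073 (U = -2 - 74071 = -74073)
o(X) = 3*X
x(z) = 3 - 3*z (x(z) = 3*(1 - z) = 3 - 3*z)
V(k) = -24 (V(k) = (3 - 3*5)*2 = (3 - 15)*2 = -12*2 = -24)
(U/b(-194, -182))*V(-4) = -74073/(9*(-182))*(-24) = -74073/(-1638)*(-24) = -74073*(-1/1638)*(-24) = (24691/546)*(-24) = -98764/91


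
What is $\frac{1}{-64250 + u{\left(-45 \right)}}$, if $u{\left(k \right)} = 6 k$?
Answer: $- \frac{1}{64520} \approx -1.5499 \cdot 10^{-5}$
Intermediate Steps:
$\frac{1}{-64250 + u{\left(-45 \right)}} = \frac{1}{-64250 + 6 \left(-45\right)} = \frac{1}{-64250 - 270} = \frac{1}{-64520} = - \frac{1}{64520}$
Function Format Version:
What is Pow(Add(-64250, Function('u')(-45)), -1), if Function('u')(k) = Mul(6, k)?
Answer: Rational(-1, 64520) ≈ -1.5499e-5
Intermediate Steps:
Pow(Add(-64250, Function('u')(-45)), -1) = Pow(Add(-64250, Mul(6, -45)), -1) = Pow(Add(-64250, -270), -1) = Pow(-64520, -1) = Rational(-1, 64520)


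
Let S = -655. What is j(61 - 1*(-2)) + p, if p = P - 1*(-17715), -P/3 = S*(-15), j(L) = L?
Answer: -11697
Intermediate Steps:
P = -29475 (P = -(-1965)*(-15) = -3*9825 = -29475)
p = -11760 (p = -29475 - 1*(-17715) = -29475 + 17715 = -11760)
j(61 - 1*(-2)) + p = (61 - 1*(-2)) - 11760 = (61 + 2) - 11760 = 63 - 11760 = -11697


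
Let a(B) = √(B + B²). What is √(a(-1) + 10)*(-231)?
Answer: -231*√10 ≈ -730.49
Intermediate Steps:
√(a(-1) + 10)*(-231) = √(√(-(1 - 1)) + 10)*(-231) = √(√(-1*0) + 10)*(-231) = √(√0 + 10)*(-231) = √(0 + 10)*(-231) = √10*(-231) = -231*√10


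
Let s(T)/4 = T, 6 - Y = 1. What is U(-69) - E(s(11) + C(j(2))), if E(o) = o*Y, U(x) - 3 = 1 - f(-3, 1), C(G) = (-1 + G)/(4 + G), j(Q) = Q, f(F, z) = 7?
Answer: -1343/6 ≈ -223.83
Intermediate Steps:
Y = 5 (Y = 6 - 1*1 = 6 - 1 = 5)
C(G) = (-1 + G)/(4 + G)
s(T) = 4*T
U(x) = -3 (U(x) = 3 + (1 - 1*7) = 3 + (1 - 7) = 3 - 6 = -3)
E(o) = 5*o (E(o) = o*5 = 5*o)
U(-69) - E(s(11) + C(j(2))) = -3 - 5*(4*11 + (-1 + 2)/(4 + 2)) = -3 - 5*(44 + 1/6) = -3 - 5*265/6 = -3 - 1*1325/6 = -3 - 1325/6 = -1343/6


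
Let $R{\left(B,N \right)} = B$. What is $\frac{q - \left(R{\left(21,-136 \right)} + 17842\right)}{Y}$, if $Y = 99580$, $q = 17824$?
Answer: $- \frac{3}{7660} \approx -0.00039164$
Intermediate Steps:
$\frac{q - \left(R{\left(21,-136 \right)} + 17842\right)}{Y} = \frac{17824 - \left(21 + 17842\right)}{99580} = \left(17824 - 17863\right) \frac{1}{99580} = \left(-39\right) \frac{1}{99580} = - \frac{3}{7660}$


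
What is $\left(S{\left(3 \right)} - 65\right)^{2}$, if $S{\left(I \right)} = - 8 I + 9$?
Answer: $6400$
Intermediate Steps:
$S{\left(I \right)} = 9 - 8 I$
$\left(S{\left(3 \right)} - 65\right)^{2} = \left(\left(9 - 24\right) - 65\right)^{2} = \left(-15 - 65\right)^{2} = \left(-80\right)^{2} = 6400$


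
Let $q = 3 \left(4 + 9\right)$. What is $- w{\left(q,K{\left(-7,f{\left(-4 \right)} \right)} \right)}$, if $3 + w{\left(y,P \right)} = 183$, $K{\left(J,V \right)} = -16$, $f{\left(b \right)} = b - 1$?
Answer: $-180$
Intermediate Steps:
$f{\left(b \right)} = -1 + b$ ($f{\left(b \right)} = b - 1 = -1 + b$)
$q = 39$ ($q = 3 \cdot 13 = 39$)
$w{\left(y,P \right)} = 180$ ($w{\left(y,P \right)} = -3 + 183 = 180$)
$- w{\left(q,K{\left(-7,f{\left(-4 \right)} \right)} \right)} = \left(-1\right) 180 = -180$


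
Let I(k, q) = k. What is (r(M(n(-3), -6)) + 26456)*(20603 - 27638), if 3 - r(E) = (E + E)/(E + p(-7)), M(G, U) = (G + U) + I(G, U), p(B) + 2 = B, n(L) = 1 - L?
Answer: -186143085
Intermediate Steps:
p(B) = -2 + B
M(G, U) = U + 2*G (M(G, U) = (G + U) + G = U + 2*G)
r(E) = 3 - 2*E/(-9 + E) (r(E) = 3 - (E + E)/(E + (-2 - 7)) = 3 - 2*E/(E - 9) = 3 - 2*E/(-9 + E))
(r(M(n(-3), -6)) + 26456)*(20603 - 27638) = ((-27 + (-6 + 2*(1 - 1*(-3))))/(-9 + (-6 + 2*(1 - 1*(-3)))) + 26456)*(20603 - 27638) = ((-27 + (-6 + 2*(1 + 3)))/(-9 + (-6 + 2*(1 + 3))) + 26456)*(-7035) = ((-27 + (-6 + 2*4))/(-9 + (-6 + 2*4)) + 26456)*(-7035) = ((-27 + (-6 + 8))/(-9 + (-6 + 8)) + 26456)*(-7035) = ((-27 + 2)/(-9 + 2) + 26456)*(-7035) = (-25/(-7) + 26456)*(-7035) = (-⅐*(-25) + 26456)*(-7035) = (25/7 + 26456)*(-7035) = (185217/7)*(-7035) = -186143085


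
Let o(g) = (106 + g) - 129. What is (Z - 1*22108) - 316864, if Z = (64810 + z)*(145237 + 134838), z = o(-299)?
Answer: 18061137628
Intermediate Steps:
o(g) = -23 + g
z = -322 (z = -23 - 299 = -322)
Z = 18061476600 (Z = (64810 - 322)*(145237 + 134838) = 64488*280075 = 18061476600)
(Z - 1*22108) - 316864 = (18061476600 - 1*22108) - 316864 = (18061476600 - 22108) - 316864 = 18061454492 - 316864 = 18061137628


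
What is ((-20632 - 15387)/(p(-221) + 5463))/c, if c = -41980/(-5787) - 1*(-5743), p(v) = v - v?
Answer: -23160217/20198969647 ≈ -0.0011466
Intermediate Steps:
p(v) = 0
c = 33276721/5787 (c = -41980*(-1/5787) + 5743 = 41980/5787 + 5743 = 33276721/5787 ≈ 5750.3)
((-20632 - 15387)/(p(-221) + 5463))/c = ((-20632 - 15387)/(0 + 5463))/(33276721/5787) = -36019/5463*(5787/33276721) = -36019*1/5463*(5787/33276721) = -36019/5463*5787/33276721 = -23160217/20198969647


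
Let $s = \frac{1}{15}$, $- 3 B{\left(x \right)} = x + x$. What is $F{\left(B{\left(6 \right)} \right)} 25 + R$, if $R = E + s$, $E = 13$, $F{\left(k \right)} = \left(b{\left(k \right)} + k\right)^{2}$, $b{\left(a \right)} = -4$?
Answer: $\frac{24196}{15} \approx 1613.1$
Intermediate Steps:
$B{\left(x \right)} = - \frac{2 x}{3}$ ($B{\left(x \right)} = - \frac{x + x}{3} = - \frac{2 x}{3}$)
$s = \frac{1}{15} \approx 0.066667$
$F{\left(k \right)} = \left(-4 + k\right)^{2}$
$R = \frac{196}{15}$ ($R = 13 + \frac{1}{15} = \frac{196}{15} \approx 13.067$)
$F{\left(B{\left(6 \right)} \right)} 25 + R = \left(-4 - 4\right)^{2} \cdot 25 + \frac{196}{15} = \left(-8\right)^{2} \cdot 25 + \frac{196}{15} = 64 \cdot 25 + \frac{196}{15} = 1600 + \frac{196}{15} = \frac{24196}{15}$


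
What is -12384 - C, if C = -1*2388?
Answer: -9996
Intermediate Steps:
C = -2388
-12384 - C = -12384 - 1*(-2388) = -12384 + 2388 = -9996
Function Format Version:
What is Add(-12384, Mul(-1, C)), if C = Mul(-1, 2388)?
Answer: -9996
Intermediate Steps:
C = -2388
Add(-12384, Mul(-1, C)) = Add(-12384, Mul(-1, -2388)) = Add(-12384, 2388) = -9996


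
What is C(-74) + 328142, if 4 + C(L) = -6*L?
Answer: 328582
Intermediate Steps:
C(L) = -4 - 6*L
C(-74) + 328142 = (-4 - 6*(-74)) + 328142 = (-4 + 444) + 328142 = 440 + 328142 = 328582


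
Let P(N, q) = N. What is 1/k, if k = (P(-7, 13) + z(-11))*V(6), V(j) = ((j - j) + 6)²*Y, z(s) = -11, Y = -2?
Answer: 1/1296 ≈ 0.00077160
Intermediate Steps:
V(j) = -72 (V(j) = ((j - j) + 6)²*(-2) = (0 + 6)²*(-2) = 6²*(-2) = 36*(-2) = -72)
k = 1296 (k = (-7 - 11)*(-72) = -18*(-72) = 1296)
1/k = 1/1296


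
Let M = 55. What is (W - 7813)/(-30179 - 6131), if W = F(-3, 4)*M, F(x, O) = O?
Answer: 7593/36310 ≈ 0.20912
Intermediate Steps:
W = 220 (W = 4*55 = 220)
(W - 7813)/(-30179 - 6131) = (220 - 7813)/(-30179 - 6131) = -7593/(-36310) = -7593*(-1/36310) = 7593/36310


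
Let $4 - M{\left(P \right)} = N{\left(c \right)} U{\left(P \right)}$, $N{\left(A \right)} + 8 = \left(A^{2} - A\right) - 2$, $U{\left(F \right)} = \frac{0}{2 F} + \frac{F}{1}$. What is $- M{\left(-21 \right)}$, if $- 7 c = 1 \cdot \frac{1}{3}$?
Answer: $\frac{4304}{21} \approx 204.95$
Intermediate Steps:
$U{\left(F \right)} = F$ ($U{\left(F \right)} = 0 \frac{1}{2 F} + F 1 = 0 + F = F$)
$c = - \frac{1}{21}$ ($c = - \frac{1 \cdot \frac{1}{3}}{7} = \left(- \frac{1}{7}\right) \frac{1}{3} = - \frac{1}{21} \approx -0.047619$)
$N{\left(A \right)} = -10 + A^{2} - A$ ($N{\left(A \right)} = -8 - \left(2 + A - A^{2}\right) = -10 + A^{2} - A$)
$M{\left(P \right)} = 4 + \frac{4388 P}{441}$ ($M{\left(P \right)} = 4 - \left(-10 + \left(- \frac{1}{21}\right)^{2} - - \frac{1}{21}\right) P = 4 - \left(-10 + \frac{1}{441} + \frac{1}{21}\right) P = 4 - - \frac{4388 P}{441} = 4 + \frac{4388 P}{441}$)
$- M{\left(-21 \right)} = - (4 + \frac{4388}{441} \left(-21\right)) = - (4 - \frac{4388}{21}) = \left(-1\right) \left(- \frac{4304}{21}\right) = \frac{4304}{21}$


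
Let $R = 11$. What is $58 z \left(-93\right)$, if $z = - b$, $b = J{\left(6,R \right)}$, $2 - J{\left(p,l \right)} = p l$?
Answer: $-345216$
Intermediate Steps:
$J{\left(p,l \right)} = 2 - l p$ ($J{\left(p,l \right)} = 2 - p l = 2 - l p$)
$b = -64$ ($b = 2 - 11 \cdot 6 = 2 - 66 = -64$)
$z = 64$ ($z = \left(-1\right) \left(-64\right) = 64$)
$58 z \left(-93\right) = 58 \cdot 64 \left(-93\right) = 3712 \left(-93\right) = -345216$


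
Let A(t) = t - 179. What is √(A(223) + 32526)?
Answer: √32570 ≈ 180.47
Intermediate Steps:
A(t) = -179 + t
√(A(223) + 32526) = √((-179 + 223) + 32526) = √(44 + 32526) = √32570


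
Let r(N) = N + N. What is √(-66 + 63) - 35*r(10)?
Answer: -700 + I*√3 ≈ -700.0 + 1.732*I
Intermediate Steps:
r(N) = 2*N
√(-66 + 63) - 35*r(10) = √(-66 + 63) - 70*10 = √(-3) - 35*20 = I*√3 - 700 = -700 + I*√3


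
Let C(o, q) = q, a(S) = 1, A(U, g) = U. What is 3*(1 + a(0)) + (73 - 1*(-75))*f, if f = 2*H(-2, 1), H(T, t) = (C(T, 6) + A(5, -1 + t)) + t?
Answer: 3558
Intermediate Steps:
H(T, t) = 11 + t (H(T, t) = (6 + 5) + t = 11 + t)
f = 24 (f = 2*(11 + 1) = 2*12 = 24)
3*(1 + a(0)) + (73 - 1*(-75))*f = 3*(1 + 1) + (73 - 1*(-75))*24 = 3*2 + (73 + 75)*24 = 6 + 148*24 = 6 + 3552 = 3558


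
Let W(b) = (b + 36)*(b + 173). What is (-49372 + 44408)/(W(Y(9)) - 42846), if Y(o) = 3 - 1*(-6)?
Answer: 1241/8664 ≈ 0.14324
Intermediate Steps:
Y(o) = 9 (Y(o) = 3 + 6 = 9)
W(b) = (36 + b)*(173 + b)
(-49372 + 44408)/(W(Y(9)) - 42846) = (-49372 + 44408)/((6228 + 9² + 209*9) - 42846) = -4964/((6228 + 81 + 1881) - 42846) = -4964/(8190 - 42846) = -4964/(-34656) = -4964*(-1/34656) = 1241/8664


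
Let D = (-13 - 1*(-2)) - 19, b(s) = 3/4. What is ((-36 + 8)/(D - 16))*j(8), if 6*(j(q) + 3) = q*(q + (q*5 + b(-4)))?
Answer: 868/23 ≈ 37.739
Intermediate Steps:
b(s) = ¾ (b(s) = 3*(¼) = ¾)
D = -30 (D = (-13 + 2) - 19 = -11 - 19 = -30)
j(q) = -3 + q*(¾ + 6*q)/6 (j(q) = -3 + (q*(q + (q*5 + ¾)))/6 = -3 + (q*(q + (5*q + ¾)))/6 = -3 + (q*(q + (¾ + 5*q)))/6 = -3 + (q*(¾ + 6*q))/6 = -3 + q*(¾ + 6*q)/6)
((-36 + 8)/(D - 16))*j(8) = ((-36 + 8)/(-30 - 16))*(-3 + 8² + (⅛)*8) = (-28/(-46))*(-3 + 64 + 1) = -28*(-1/46)*62 = (14/23)*62 = 868/23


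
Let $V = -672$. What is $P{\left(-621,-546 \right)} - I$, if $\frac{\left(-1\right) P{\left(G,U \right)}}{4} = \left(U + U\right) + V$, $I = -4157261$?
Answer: $4164317$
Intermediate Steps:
$P{\left(G,U \right)} = 2688 - 8 U$ ($P{\left(G,U \right)} = - 4 \left(\left(U + U\right) - 672\right) = - 4 \left(2 U - 672\right) = - 4 \left(-672 + 2 U\right) = 2688 - 8 U$)
$P{\left(-621,-546 \right)} - I = \left(2688 - -4368\right) - -4157261 = \left(2688 + 4368\right) + 4157261 = 7056 + 4157261 = 4164317$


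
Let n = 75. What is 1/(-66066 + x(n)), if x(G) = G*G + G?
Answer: -1/60366 ≈ -1.6566e-5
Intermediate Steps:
x(G) = G + G**2 (x(G) = G**2 + G = G + G**2)
1/(-66066 + x(n)) = 1/(-66066 + 75*(1 + 75)) = 1/(-66066 + 75*76) = 1/(-66066 + 5700) = 1/(-60366) = -1/60366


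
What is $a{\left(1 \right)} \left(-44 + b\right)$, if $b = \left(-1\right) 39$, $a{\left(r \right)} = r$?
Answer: $-83$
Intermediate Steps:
$b = -39$
$a{\left(1 \right)} \left(-44 + b\right) = 1 \left(-44 - 39\right) = 1 \left(-83\right) = -83$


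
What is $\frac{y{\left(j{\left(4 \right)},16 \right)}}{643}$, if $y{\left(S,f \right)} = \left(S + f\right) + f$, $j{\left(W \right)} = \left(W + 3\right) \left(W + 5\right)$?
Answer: $\frac{95}{643} \approx 0.14774$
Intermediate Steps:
$j{\left(W \right)} = \left(3 + W\right) \left(5 + W\right)$
$y{\left(S,f \right)} = S + 2 f$
$\frac{y{\left(j{\left(4 \right)},16 \right)}}{643} = \frac{\left(15 + 4^{2} + 8 \cdot 4\right) + 2 \cdot 16}{643} = \left(\left(15 + 16 + 32\right) + 32\right) \frac{1}{643} = \left(63 + 32\right) \frac{1}{643} = 95 \cdot \frac{1}{643} = \frac{95}{643}$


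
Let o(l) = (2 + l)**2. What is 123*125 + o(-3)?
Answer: 15376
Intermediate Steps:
123*125 + o(-3) = 123*125 + (2 - 3)**2 = 15375 + (-1)**2 = 15375 + 1 = 15376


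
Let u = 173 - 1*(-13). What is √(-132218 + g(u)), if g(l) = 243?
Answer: 5*I*√5279 ≈ 363.28*I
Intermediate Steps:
u = 186 (u = 173 + 13 = 186)
√(-132218 + g(u)) = √(-132218 + 243) = √(-131975) = 5*I*√5279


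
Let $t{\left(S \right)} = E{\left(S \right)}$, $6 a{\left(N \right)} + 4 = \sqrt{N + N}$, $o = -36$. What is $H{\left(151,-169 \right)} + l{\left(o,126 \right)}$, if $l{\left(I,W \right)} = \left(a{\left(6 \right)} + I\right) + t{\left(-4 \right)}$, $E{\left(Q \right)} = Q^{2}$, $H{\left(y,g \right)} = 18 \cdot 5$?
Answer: $\frac{208}{3} + \frac{\sqrt{3}}{3} \approx 69.911$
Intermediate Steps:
$H{\left(y,g \right)} = 90$
$a{\left(N \right)} = - \frac{2}{3} + \frac{\sqrt{2} \sqrt{N}}{6}$ ($a{\left(N \right)} = - \frac{2}{3} + \frac{\sqrt{N + N}}{6} = - \frac{2}{3} + \frac{\sqrt{2 N}}{6} = - \frac{2}{3} + \frac{\sqrt{2} \sqrt{N}}{6}$)
$t{\left(S \right)} = S^{2}$
$l{\left(I,W \right)} = \frac{46}{3} + I + \frac{\sqrt{3}}{3}$ ($l{\left(I,W \right)} = \left(\left(- \frac{2}{3} + \frac{\sqrt{2} \sqrt{6}}{6}\right) + I\right) + \left(-4\right)^{2} = \left(\left(- \frac{2}{3} + \frac{\sqrt{3}}{3}\right) + I\right) + 16 = \left(- \frac{2}{3} + I + \frac{\sqrt{3}}{3}\right) + 16 = \frac{46}{3} + I + \frac{\sqrt{3}}{3}$)
$H{\left(151,-169 \right)} + l{\left(o,126 \right)} = 90 + \left(\frac{46}{3} - 36 + \frac{\sqrt{3}}{3}\right) = 90 - \left(\frac{62}{3} - \frac{\sqrt{3}}{3}\right) = \frac{208}{3} + \frac{\sqrt{3}}{3}$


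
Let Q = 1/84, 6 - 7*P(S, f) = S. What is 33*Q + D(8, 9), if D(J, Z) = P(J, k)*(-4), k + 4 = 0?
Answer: 43/28 ≈ 1.5357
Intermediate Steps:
k = -4 (k = -4 + 0 = -4)
P(S, f) = 6/7 - S/7
D(J, Z) = -24/7 + 4*J/7 (D(J, Z) = (6/7 - J/7)*(-4) = -24/7 + 4*J/7)
Q = 1/84 ≈ 0.011905
33*Q + D(8, 9) = 33*(1/84) + (-24/7 + (4/7)*8) = 11/28 + (-24/7 + 32/7) = 11/28 + 8/7 = 43/28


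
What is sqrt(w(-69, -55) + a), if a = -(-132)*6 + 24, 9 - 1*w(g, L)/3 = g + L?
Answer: 9*sqrt(15) ≈ 34.857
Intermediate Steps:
w(g, L) = 27 - 3*L - 3*g (w(g, L) = 27 - 3*(g + L) = 27 - 3*(L + g) = 27 + (-3*L - 3*g) = 27 - 3*L - 3*g)
a = 816 (a = -22*(-36) + 24 = 792 + 24 = 816)
sqrt(w(-69, -55) + a) = sqrt((27 - 3*(-55) - 3*(-69)) + 816) = sqrt((27 + 165 + 207) + 816) = sqrt(399 + 816) = sqrt(1215) = 9*sqrt(15)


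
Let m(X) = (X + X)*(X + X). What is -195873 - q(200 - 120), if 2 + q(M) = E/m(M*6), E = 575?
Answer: -7220588567/36864 ≈ -1.9587e+5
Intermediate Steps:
m(X) = 4*X² (m(X) = (2*X)*(2*X) = 4*X²)
q(M) = -2 + 575/(144*M²) (q(M) = -2 + 575/((4*(M*6)²)) = -2 + 575/((4*(6*M)²)) = -2 + 575/((4*(36*M²))) = -2 + 575/((144*M²)) = -2 + 575*(1/(144*M²)) = -2 + 575/(144*M²))
-195873 - q(200 - 120) = -195873 - (-2 + 575/(144*(200 - 120)²)) = -195873 - (-2 + (575/144)/80²) = -195873 - (-2 + (575/144)*(1/6400)) = -195873 - (-2 + 23/36864) = -195873 - 1*(-73705/36864) = -195873 + 73705/36864 = -7220588567/36864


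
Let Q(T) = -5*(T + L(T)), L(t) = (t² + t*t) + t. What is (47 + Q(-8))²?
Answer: 263169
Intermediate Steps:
L(t) = t + 2*t² (L(t) = (t² + t²) + t = 2*t² + t = t + 2*t²)
Q(T) = -5*T - 5*T*(1 + 2*T) (Q(T) = -5*(T + T*(1 + 2*T)) = -5*T - 5*T*(1 + 2*T))
(47 + Q(-8))² = (47 + 10*(-8)*(-1 - 1*(-8)))² = (47 + 10*(-8)*(-1 + 8))² = (47 + 10*(-8)*7)² = (47 - 560)² = (-513)² = 263169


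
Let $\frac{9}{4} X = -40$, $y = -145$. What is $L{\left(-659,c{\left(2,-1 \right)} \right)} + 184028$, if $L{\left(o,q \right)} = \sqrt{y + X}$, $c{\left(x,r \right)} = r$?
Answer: $184028 + \frac{i \sqrt{1465}}{3} \approx 1.8403 \cdot 10^{5} + 12.758 i$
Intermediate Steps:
$X = - \frac{160}{9}$ ($X = \frac{4}{9} \left(-40\right) = - \frac{160}{9} \approx -17.778$)
$L{\left(o,q \right)} = \frac{i \sqrt{1465}}{3}$ ($L{\left(o,q \right)} = \sqrt{-145 - \frac{160}{9}} = \sqrt{- \frac{1465}{9}} = \frac{i \sqrt{1465}}{3}$)
$L{\left(-659,c{\left(2,-1 \right)} \right)} + 184028 = \frac{i \sqrt{1465}}{3} + 184028 = 184028 + \frac{i \sqrt{1465}}{3}$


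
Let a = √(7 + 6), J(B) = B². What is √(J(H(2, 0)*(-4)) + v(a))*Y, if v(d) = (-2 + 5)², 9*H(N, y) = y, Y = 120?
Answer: 360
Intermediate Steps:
H(N, y) = y/9
a = √13 ≈ 3.6056
v(d) = 9 (v(d) = 3² = 9)
√(J(H(2, 0)*(-4)) + v(a))*Y = √((((⅑)*0)*(-4))² + 9)*120 = √((0*(-4))² + 9)*120 = √(0² + 9)*120 = √(0 + 9)*120 = √9*120 = 3*120 = 360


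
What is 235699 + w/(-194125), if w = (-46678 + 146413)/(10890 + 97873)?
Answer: 16316257382198/69224975 ≈ 2.3570e+5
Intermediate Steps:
w = 1635/1783 (w = 99735/108763 = 99735*(1/108763) = 1635/1783 ≈ 0.91699)
235699 + w/(-194125) = 235699 + (1635/1783)/(-194125) = 235699 + (1635/1783)*(-1/194125) = 235699 - 327/69224975 = 16316257382198/69224975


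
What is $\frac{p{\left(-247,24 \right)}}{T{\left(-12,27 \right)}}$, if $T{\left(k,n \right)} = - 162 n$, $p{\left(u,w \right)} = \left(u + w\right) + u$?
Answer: $\frac{235}{2187} \approx 0.10745$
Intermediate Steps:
$p{\left(u,w \right)} = w + 2 u$
$\frac{p{\left(-247,24 \right)}}{T{\left(-12,27 \right)}} = \frac{24 + 2 \left(-247\right)}{\left(-162\right) 27} = \frac{24 - 494}{-4374} = \left(-470\right) \left(- \frac{1}{4374}\right) = \frac{235}{2187}$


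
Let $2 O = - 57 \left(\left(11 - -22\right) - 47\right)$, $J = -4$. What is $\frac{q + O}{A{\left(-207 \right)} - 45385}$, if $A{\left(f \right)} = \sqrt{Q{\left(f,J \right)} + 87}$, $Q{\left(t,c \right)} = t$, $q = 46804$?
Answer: $- \frac{428461631}{411959669} - \frac{94406 i \sqrt{30}}{2059798345} \approx -1.0401 - 0.00025104 i$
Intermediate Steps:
$A{\left(f \right)} = \sqrt{87 + f}$ ($A{\left(f \right)} = \sqrt{f + 87} = \sqrt{87 + f}$)
$O = 399$ ($O = \frac{\left(-57\right) \left(\left(11 - -22\right) - 47\right)}{2} = \frac{\left(-57\right) \left(\left(11 + 22\right) - 47\right)}{2} = \frac{\left(-57\right) \left(33 - 47\right)}{2} = \frac{\left(-57\right) \left(-14\right)}{2} = \frac{1}{2} \cdot 798 = 399$)
$\frac{q + O}{A{\left(-207 \right)} - 45385} = \frac{46804 + 399}{\sqrt{87 - 207} - 45385} = \frac{47203}{\sqrt{-120} - 45385} = \frac{47203}{2 i \sqrt{30} - 45385} = \frac{47203}{-45385 + 2 i \sqrt{30}}$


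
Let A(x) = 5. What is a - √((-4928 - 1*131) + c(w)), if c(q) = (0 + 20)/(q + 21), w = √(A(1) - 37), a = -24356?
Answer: -24356 - √(-(106219 + 20236*I*√2)/(21 + 4*I*√2)) ≈ -24356.0 + 71.12*I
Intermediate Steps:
w = 4*I*√2 (w = √(5 - 37) = √(-32) = 4*I*√2 ≈ 5.6569*I)
c(q) = 20/(21 + q)
a - √((-4928 - 1*131) + c(w)) = -24356 - √((-4928 - 1*131) + 20/(21 + 4*I*√2)) = -24356 - √((-4928 - 131) + 20/(21 + 4*I*√2)) = -24356 - √(-5059 + 20/(21 + 4*I*√2))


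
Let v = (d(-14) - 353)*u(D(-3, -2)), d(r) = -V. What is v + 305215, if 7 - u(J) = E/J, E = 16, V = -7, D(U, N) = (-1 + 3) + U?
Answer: 297257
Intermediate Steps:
D(U, N) = 2 + U
d(r) = 7 (d(r) = -1*(-7) = 7)
u(J) = 7 - 16/J
v = -7958 (v = (7 - 353)*(7 - 16/(2 - 3)) = -346*(7 - 16/(-1)) = -346*(7 - 16*(-1)) = -346*(7 + 16) = -346*23 = -7958)
v + 305215 = -7958 + 305215 = 297257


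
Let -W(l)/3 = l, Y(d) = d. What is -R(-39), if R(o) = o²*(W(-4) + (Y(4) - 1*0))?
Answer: -24336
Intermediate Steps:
W(l) = -3*l
R(o) = 16*o² (R(o) = o²*(-3*(-4) + (4 - 1*0)) = o²*(12 + (4 + 0)) = o²*(12 + 4) = o²*16 = 16*o²)
-R(-39) = -16*(-39)² = -16*1521 = -1*24336 = -24336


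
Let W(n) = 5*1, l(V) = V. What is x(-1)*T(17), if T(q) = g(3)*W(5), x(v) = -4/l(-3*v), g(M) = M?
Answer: -20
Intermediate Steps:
W(n) = 5
x(v) = 4/(3*v) (x(v) = -4*(-1/(3*v)) = -(-4)/(3*v) = 4/(3*v))
T(q) = 15 (T(q) = 3*5 = 15)
x(-1)*T(17) = ((4/3)/(-1))*15 = ((4/3)*(-1))*15 = -4/3*15 = -20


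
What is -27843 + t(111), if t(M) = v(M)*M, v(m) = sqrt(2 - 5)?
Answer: -27843 + 111*I*sqrt(3) ≈ -27843.0 + 192.26*I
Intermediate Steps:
v(m) = I*sqrt(3) (v(m) = sqrt(-3) = I*sqrt(3))
t(M) = I*M*sqrt(3) (t(M) = (I*sqrt(3))*M = I*M*sqrt(3))
-27843 + t(111) = -27843 + I*111*sqrt(3) = -27843 + 111*I*sqrt(3)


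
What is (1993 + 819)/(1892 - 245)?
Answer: 2812/1647 ≈ 1.7073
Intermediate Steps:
(1993 + 819)/(1892 - 245) = 2812/1647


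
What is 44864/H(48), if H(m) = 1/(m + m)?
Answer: 4306944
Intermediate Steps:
H(m) = 1/(2*m)
44864/H(48) = 44864/(((½)/48)) = 44864/(((½)*(1/48))) = 44864/(1/96) = 44864*96 = 4306944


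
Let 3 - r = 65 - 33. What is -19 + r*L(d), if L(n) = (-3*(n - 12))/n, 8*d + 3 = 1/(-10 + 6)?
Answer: 34292/13 ≈ 2637.8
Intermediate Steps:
r = -29 (r = 3 - (65 - 33) = 3 - 1*32 = 3 - 32 = -29)
d = -13/32 (d = -3/8 + 1/(8*(-10 + 6)) = -3/8 + (1/8)/(-4) = -3/8 + (1/8)*(-1/4) = -3/8 - 1/32 = -13/32 ≈ -0.40625)
L(n) = (36 - 3*n)/n (L(n) = (-3*(-12 + n))/n = (36 - 3*n)/n)
-19 + r*L(d) = -19 - 29*(-3 + 36/(-13/32)) = -19 - 29*(-3 + 36*(-32/13)) = -19 - 29*(-3 - 1152/13) = -19 - 29*(-1191/13) = -19 + 34539/13 = 34292/13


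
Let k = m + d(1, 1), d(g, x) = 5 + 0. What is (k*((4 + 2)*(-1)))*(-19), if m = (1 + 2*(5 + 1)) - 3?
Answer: 1710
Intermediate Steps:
d(g, x) = 5
m = 10 (m = (1 + 2*6) - 3 = (1 + 12) - 3 = 13 - 3 = 10)
k = 15 (k = 10 + 5 = 15)
(k*((4 + 2)*(-1)))*(-19) = (15*((4 + 2)*(-1)))*(-19) = (15*(6*(-1)))*(-19) = (15*(-6))*(-19) = -90*(-19) = 1710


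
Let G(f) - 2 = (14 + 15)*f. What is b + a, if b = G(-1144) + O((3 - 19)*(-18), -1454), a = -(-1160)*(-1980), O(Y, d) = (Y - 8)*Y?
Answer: -2249334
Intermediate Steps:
G(f) = 2 + 29*f (G(f) = 2 + (14 + 15)*f = 2 + 29*f)
O(Y, d) = Y*(-8 + Y) (O(Y, d) = (-8 + Y)*Y = Y*(-8 + Y))
a = -2296800 (a = -290*7920 = -2296800)
b = 47466 (b = (2 + 29*(-1144)) + ((3 - 19)*(-18))*(-8 + (3 - 19)*(-18)) = (2 - 33176) + (-16*(-18))*(-8 - 16*(-18)) = -33174 + 288*(-8 + 288) = -33174 + 288*280 = -33174 + 80640 = 47466)
b + a = 47466 - 2296800 = -2249334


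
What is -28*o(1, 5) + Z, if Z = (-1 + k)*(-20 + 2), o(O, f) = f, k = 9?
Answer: -284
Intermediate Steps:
Z = -144 (Z = (-1 + 9)*(-20 + 2) = 8*(-18) = -144)
-28*o(1, 5) + Z = -28*5 - 144 = -140 - 144 = -284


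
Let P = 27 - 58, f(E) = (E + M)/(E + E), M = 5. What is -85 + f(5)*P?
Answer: -116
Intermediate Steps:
f(E) = (5 + E)/(2*E) (f(E) = (E + 5)/(E + E) = (5 + E)/((2*E)) = (5 + E)*(1/(2*E)) = (5 + E)/(2*E))
P = -31
-85 + f(5)*P = -85 + ((½)*(5 + 5)/5)*(-31) = -85 + ((½)*(⅕)*10)*(-31) = -85 + 1*(-31) = -85 - 31 = -116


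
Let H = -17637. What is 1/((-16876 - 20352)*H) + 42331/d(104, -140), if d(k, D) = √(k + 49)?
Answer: 1/656590236 + 42331*√17/51 ≈ 3422.3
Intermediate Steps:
d(k, D) = √(49 + k)
1/((-16876 - 20352)*H) + 42331/d(104, -140) = 1/(-16876 - 20352*(-17637)) + 42331/(√(49 + 104)) = -1/17637/(-37228) + 42331/(√153) = -1/37228*(-1/17637) + 42331/((3*√17)) = 1/656590236 + 42331*(√17/51) = 1/656590236 + 42331*√17/51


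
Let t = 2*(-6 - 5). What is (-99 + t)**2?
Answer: 14641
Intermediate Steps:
t = -22 (t = 2*(-11) = -22)
(-99 + t)**2 = (-99 - 22)**2 = (-121)**2 = 14641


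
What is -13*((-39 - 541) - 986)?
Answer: 20358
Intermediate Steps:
-13*((-39 - 541) - 986) = -13*(-580 - 986) = -13*(-1566) = 20358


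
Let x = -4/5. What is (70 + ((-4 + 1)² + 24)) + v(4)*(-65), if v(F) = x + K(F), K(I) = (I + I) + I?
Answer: -625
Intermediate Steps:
x = -⅘ (x = -4*⅕ = -⅘ ≈ -0.80000)
K(I) = 3*I (K(I) = 2*I + I = 3*I)
v(F) = -⅘ + 3*F
(70 + ((-4 + 1)² + 24)) + v(4)*(-65) = (70 + ((-4 + 1)² + 24)) + (-⅘ + 3*4)*(-65) = (70 + ((-3)² + 24)) + (-⅘ + 12)*(-65) = (70 + (9 + 24)) + (56/5)*(-65) = (70 + 33) - 728 = 103 - 728 = -625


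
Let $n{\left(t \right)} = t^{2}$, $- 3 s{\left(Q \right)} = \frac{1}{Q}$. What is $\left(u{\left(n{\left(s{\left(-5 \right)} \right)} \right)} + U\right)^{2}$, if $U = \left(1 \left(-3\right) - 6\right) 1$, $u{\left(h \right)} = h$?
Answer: $\frac{4096576}{50625} \approx 80.92$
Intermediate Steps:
$s{\left(Q \right)} = - \frac{1}{3 Q}$
$U = -9$ ($U = \left(-3 - 6\right) 1 = \left(-9\right) 1 = -9$)
$\left(u{\left(n{\left(s{\left(-5 \right)} \right)} \right)} + U\right)^{2} = \left(\left(- \frac{1}{3 \left(-5\right)}\right)^{2} - 9\right)^{2} = \left(\left(\left(- \frac{1}{3}\right) \left(- \frac{1}{5}\right)\right)^{2} - 9\right)^{2} = \left(\left(\frac{1}{15}\right)^{2} - 9\right)^{2} = \left(\frac{1}{225} - 9\right)^{2} = \left(- \frac{2024}{225}\right)^{2} = \frac{4096576}{50625}$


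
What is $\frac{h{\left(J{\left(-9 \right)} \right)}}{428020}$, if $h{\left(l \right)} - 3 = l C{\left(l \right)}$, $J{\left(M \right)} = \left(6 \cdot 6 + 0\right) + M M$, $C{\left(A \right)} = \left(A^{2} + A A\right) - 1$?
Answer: $\frac{800778}{107005} \approx 7.4836$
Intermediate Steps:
$C{\left(A \right)} = -1 + 2 A^{2}$ ($C{\left(A \right)} = \left(A^{2} + A^{2}\right) - 1 = 2 A^{2} - 1 = -1 + 2 A^{2}$)
$J{\left(M \right)} = 36 + M^{2}$ ($J{\left(M \right)} = \left(36 + 0\right) + M^{2} = 36 + M^{2}$)
$h{\left(l \right)} = 3 + l \left(-1 + 2 l^{2}\right)$
$\frac{h{\left(J{\left(-9 \right)} \right)}}{428020} = \frac{3 - \left(36 + \left(-9\right)^{2}\right) + 2 \left(36 + \left(-9\right)^{2}\right)^{3}}{428020} = \left(3 - \left(36 + 81\right) + 2 \left(36 + 81\right)^{3}\right) \frac{1}{428020} = \left(3 - 117 + 2 \cdot 117^{3}\right) \frac{1}{428020} = \left(3 - 117 + 2 \cdot 1601613\right) \frac{1}{428020} = \left(3 - 117 + 3203226\right) \frac{1}{428020} = 3203112 \cdot \frac{1}{428020} = \frac{800778}{107005}$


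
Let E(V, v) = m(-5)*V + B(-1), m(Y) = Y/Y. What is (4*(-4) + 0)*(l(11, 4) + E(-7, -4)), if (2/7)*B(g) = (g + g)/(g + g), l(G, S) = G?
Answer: -120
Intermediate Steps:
B(g) = 7/2 (B(g) = 7*((g + g)/(g + g))/2 = 7*((2*g)/((2*g)))/2 = 7*((2*g)*(1/(2*g)))/2 = (7/2)*1 = 7/2)
m(Y) = 1
E(V, v) = 7/2 + V (E(V, v) = 1*V + 7/2 = V + 7/2 = 7/2 + V)
(4*(-4) + 0)*(l(11, 4) + E(-7, -4)) = (4*(-4) + 0)*(11 + (7/2 - 7)) = (-16 + 0)*(11 - 7/2) = -16*15/2 = -120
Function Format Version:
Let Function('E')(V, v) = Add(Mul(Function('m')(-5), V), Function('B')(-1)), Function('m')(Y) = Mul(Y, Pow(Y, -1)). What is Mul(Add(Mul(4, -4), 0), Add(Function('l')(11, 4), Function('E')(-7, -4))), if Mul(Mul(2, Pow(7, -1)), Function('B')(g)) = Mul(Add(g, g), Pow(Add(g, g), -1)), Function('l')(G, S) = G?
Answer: -120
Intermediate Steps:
Function('B')(g) = Rational(7, 2) (Function('B')(g) = Mul(Rational(7, 2), Mul(Add(g, g), Pow(Add(g, g), -1))) = Mul(Rational(7, 2), Mul(Mul(2, g), Pow(Mul(2, g), -1))) = Mul(Rational(7, 2), Mul(Mul(2, g), Mul(Rational(1, 2), Pow(g, -1)))) = Mul(Rational(7, 2), 1) = Rational(7, 2))
Function('m')(Y) = 1
Function('E')(V, v) = Add(Rational(7, 2), V) (Function('E')(V, v) = Add(Mul(1, V), Rational(7, 2)) = Add(V, Rational(7, 2)) = Add(Rational(7, 2), V))
Mul(Add(Mul(4, -4), 0), Add(Function('l')(11, 4), Function('E')(-7, -4))) = Mul(Add(Mul(4, -4), 0), Add(11, Add(Rational(7, 2), -7))) = Mul(Add(-16, 0), Add(11, Rational(-7, 2))) = Mul(-16, Rational(15, 2)) = -120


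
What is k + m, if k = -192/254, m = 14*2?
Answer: 3460/127 ≈ 27.244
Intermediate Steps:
m = 28
k = -96/127 (k = -192*1/254 = -96/127 ≈ -0.75591)
k + m = -96/127 + 28 = 3460/127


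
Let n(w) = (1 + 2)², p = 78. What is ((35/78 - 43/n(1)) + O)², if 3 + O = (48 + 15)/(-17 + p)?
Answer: 8077156129/203747076 ≈ 39.643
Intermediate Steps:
O = -120/61 (O = -3 + (48 + 15)/(-17 + 78) = -3 + 63/61 = -120/61 ≈ -1.9672)
n(w) = 9 (n(w) = 3² = 9)
((35/78 - 43/n(1)) + O)² = ((35/78 - 43/9) - 120/61)² = (-1013/234 - 120/61)² = (-89873/14274)² = 8077156129/203747076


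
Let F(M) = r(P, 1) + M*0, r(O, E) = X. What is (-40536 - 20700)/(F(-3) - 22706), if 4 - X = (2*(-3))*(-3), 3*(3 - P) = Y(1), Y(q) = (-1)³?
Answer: 15309/5680 ≈ 2.6952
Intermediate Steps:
Y(q) = -1
P = 10/3 (P = 3 - ⅓*(-1) = 3 + ⅓ = 10/3 ≈ 3.3333)
X = -14 (X = 4 - 2*(-3)*(-3) = 4 - (-6)*(-3) = 4 - 1*18 = 4 - 18 = -14)
r(O, E) = -14
F(M) = -14 (F(M) = -14 + M*0 = -14 + 0 = -14)
(-40536 - 20700)/(F(-3) - 22706) = (-40536 - 20700)/(-14 - 22706) = -61236/(-22720) = -61236*(-1/22720) = 15309/5680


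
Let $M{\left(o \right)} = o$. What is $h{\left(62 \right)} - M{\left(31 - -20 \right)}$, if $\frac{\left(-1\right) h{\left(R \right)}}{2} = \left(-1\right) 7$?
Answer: $-37$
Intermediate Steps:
$h{\left(R \right)} = 14$ ($h{\left(R \right)} = - 2 \left(\left(-1\right) 7\right) = \left(-2\right) \left(-7\right) = 14$)
$h{\left(62 \right)} - M{\left(31 - -20 \right)} = 14 - \left(31 - -20\right) = 14 - \left(31 + 20\right) = 14 - 51 = -37$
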